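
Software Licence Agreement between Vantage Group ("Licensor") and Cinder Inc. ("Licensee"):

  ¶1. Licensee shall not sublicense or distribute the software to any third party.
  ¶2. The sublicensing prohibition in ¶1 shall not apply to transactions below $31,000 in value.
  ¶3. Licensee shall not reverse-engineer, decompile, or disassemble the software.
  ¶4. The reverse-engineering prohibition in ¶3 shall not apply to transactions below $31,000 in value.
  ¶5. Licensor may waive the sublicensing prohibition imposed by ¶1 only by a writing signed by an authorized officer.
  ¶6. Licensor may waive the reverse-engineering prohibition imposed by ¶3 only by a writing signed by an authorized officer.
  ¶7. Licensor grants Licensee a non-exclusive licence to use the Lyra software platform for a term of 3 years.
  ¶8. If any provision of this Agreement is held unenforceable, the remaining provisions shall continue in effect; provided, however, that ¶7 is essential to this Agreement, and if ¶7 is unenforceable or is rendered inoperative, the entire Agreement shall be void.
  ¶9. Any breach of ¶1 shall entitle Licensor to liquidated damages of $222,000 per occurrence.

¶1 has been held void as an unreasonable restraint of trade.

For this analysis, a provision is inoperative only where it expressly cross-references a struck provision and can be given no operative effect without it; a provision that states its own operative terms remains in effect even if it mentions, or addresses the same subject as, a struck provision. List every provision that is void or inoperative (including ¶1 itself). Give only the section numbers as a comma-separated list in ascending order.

¶1 is struck. The whole of ¶2 is the carve-out from the sublicensing prohibition, defined by reference to ¶1, so ¶2 cannot stand once ¶1 is removed. ¶5 operates only by reference to ¶1, so it falls with ¶1. ¶9 does nothing except set the liquidated-damages amount by reference to ¶1; with ¶1 gone it has no independent effect and is inoperative. ¶8 makes ¶7 an essential term, but ¶7 is unaffected, so the severability proviso in ¶8 preserves the remaining provisions. That leaves ¶3, ¶4, ¶6, ¶7, and ¶8 in effect.

1, 2, 5, 9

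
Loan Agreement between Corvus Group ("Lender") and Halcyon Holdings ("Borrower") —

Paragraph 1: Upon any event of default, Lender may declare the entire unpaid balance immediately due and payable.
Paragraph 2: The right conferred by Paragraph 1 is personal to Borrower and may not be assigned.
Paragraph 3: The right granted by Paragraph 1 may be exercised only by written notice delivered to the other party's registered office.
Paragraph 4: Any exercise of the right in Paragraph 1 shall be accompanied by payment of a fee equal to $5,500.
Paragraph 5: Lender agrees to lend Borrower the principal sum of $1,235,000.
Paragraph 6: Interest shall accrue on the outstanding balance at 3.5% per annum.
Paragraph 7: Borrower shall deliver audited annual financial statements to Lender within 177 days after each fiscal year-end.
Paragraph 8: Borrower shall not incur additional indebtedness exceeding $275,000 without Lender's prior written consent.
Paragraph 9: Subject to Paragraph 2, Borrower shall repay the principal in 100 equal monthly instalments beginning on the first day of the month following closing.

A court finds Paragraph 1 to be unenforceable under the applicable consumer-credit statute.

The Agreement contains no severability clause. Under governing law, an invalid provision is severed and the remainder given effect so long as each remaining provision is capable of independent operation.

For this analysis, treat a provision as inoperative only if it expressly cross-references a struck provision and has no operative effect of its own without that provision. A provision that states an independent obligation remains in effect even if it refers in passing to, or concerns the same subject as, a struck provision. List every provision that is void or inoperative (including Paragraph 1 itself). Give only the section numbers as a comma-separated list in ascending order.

1, 2, 3, 4

Paragraph 1 is struck. The only function of Paragraph 2 is the non-assignment of Paragraph 1, so it cannot stand once Paragraph 1 is removed. Paragraph 3 has no operative effect of its own apart from Paragraph 1 and is therefore inoperative. Paragraph 4 operates only by reference to Paragraph 1, so it falls with Paragraph 1. Although Paragraph 9 refers to Paragraph 2, its operative terms do not depend on Paragraph 2, so it remains in effect. Under the stated default rule, only provisions that cannot operate independently fall away; the rest are enforced. Paragraph 5, Paragraph 6, Paragraph 7, Paragraph 8, and Paragraph 9 remain in effect.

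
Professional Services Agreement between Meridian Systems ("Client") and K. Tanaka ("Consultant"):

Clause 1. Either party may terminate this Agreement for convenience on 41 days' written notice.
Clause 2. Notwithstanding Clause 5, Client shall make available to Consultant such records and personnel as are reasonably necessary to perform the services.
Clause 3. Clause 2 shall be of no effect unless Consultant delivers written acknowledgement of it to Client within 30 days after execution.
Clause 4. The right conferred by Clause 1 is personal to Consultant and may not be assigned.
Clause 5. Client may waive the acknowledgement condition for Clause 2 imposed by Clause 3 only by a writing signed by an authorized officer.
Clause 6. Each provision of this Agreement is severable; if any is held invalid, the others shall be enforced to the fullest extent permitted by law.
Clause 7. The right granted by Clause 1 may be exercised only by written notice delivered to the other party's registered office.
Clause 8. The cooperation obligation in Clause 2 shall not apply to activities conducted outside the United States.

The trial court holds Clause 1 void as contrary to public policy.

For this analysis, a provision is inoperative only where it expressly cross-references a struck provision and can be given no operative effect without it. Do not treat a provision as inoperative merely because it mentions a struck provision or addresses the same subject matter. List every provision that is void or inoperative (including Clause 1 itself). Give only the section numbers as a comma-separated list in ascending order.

1, 4, 7

Clause 1 is struck. Clause 4 operates only by reference to Clause 1, so it falls with Clause 1. Clause 7 merely fixes the notice requirement for Clause 1; with Clause 1 gone it has nothing to operate on and falls away. Clause 6 is a severability clause and preserves every provision that can still be given independent effect. Clause 2, Clause 3, Clause 5, Clause 6, and Clause 8 remain in effect.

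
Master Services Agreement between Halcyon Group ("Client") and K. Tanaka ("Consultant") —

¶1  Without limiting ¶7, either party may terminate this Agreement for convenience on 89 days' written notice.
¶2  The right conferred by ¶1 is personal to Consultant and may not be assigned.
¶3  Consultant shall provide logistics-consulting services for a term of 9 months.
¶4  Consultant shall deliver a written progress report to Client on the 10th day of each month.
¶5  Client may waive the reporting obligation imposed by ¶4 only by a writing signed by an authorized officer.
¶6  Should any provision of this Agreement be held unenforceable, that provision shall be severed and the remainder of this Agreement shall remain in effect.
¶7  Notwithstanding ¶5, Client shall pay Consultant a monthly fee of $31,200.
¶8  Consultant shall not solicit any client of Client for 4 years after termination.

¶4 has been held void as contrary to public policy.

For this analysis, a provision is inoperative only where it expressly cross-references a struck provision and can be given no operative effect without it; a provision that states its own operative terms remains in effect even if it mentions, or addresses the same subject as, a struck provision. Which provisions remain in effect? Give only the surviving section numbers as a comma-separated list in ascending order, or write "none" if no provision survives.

¶4 is struck. ¶5 operates only by reference to ¶4, so it falls with ¶4. ¶7 mentions ¶5 but its own obligation stands independently of ¶5, so ¶7 is not affected. Under the severability clause in ¶6, the remaining provisions continue in force. That leaves ¶1, ¶2, ¶3, ¶6, ¶7, and ¶8 in effect.

1, 2, 3, 6, 7, 8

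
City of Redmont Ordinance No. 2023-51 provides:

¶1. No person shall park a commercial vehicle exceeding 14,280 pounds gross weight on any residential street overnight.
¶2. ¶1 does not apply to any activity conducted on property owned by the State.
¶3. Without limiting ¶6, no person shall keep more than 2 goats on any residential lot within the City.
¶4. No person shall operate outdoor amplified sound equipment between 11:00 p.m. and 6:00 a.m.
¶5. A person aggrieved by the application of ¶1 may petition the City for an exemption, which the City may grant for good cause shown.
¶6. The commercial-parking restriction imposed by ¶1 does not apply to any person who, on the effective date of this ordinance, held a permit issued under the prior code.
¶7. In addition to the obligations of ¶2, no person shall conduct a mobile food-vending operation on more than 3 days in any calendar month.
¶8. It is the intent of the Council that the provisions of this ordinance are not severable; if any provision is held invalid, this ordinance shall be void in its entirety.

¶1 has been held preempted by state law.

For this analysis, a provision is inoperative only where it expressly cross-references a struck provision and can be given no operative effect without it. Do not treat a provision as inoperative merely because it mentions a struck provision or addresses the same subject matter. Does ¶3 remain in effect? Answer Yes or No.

¶1 is struck. ¶2 merely fixes the public-property exemption from ¶1; with ¶1 gone it has nothing to operate on and falls away. ¶5 has no operative effect of its own apart from ¶1 and is therefore inoperative. ¶6 operates only by reference to ¶1, so it falls with ¶1. ¶8 provides that the ordinance is not severable, so the invalidity of any one provision voids the entire ordinance. No provision of the ordinance survives. ¶3 is among the inoperative provisions, so the answer is no.

No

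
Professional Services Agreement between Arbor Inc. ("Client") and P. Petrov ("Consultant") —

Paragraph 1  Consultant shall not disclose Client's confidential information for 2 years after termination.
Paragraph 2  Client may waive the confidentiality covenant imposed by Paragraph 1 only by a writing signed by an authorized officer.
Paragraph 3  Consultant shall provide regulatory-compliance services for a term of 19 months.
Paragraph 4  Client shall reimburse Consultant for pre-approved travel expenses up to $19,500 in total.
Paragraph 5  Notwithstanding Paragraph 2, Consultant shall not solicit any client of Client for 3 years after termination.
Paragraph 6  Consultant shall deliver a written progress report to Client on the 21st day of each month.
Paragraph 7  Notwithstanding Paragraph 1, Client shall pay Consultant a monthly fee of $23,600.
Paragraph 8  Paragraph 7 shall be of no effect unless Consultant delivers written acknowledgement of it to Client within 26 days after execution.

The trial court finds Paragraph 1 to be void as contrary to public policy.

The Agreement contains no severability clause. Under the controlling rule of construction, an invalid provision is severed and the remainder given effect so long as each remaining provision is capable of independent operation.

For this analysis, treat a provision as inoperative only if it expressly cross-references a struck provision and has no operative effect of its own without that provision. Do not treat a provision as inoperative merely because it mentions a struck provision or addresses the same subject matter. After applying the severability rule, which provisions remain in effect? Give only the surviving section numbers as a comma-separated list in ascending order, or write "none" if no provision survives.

Paragraph 1 is struck. Paragraph 2 operates only by reference to Paragraph 1, so it falls with Paragraph 1. Although Paragraph 7 refers to Paragraph 1, its operative terms do not depend on Paragraph 1, so it remains in effect. Paragraph 5 mentions Paragraph 2 but its own obligation stands independently of Paragraph 2, so Paragraph 5 is not affected. With no severability clause, the stated default rule severs what cannot stand and enforces each remaining provision that can operate on its own. That leaves Paragraph 3, Paragraph 4, Paragraph 5, Paragraph 6, Paragraph 7, and Paragraph 8 in effect.

3, 4, 5, 6, 7, 8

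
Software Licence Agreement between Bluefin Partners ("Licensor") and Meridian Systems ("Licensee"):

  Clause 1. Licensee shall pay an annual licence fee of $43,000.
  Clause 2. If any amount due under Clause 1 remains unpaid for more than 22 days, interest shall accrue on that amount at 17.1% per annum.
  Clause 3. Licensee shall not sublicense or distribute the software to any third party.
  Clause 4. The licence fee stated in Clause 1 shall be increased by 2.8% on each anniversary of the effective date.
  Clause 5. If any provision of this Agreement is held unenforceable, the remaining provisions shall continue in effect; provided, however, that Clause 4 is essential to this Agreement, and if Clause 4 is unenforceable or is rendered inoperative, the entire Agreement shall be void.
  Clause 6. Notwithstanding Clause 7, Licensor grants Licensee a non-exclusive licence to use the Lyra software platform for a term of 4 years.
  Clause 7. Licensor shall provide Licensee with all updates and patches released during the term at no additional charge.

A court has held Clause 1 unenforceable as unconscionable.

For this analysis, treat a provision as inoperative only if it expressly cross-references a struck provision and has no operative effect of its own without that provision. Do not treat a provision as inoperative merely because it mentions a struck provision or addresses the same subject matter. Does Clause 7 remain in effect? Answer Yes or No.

No

Clause 1 is struck. The whole of Clause 2 is the default interest on the licence fee, defined by reference to Clause 1, so Clause 2 cannot stand once Clause 1 is removed. Clause 4 has no operative effect of its own apart from Clause 1 and is therefore inoperative. Clause 5 makes Clause 4 an essential term, and Clause 4 has been rendered inoperative by the cascade; under Clause 5, the entire Agreement is therefore void. No provision of the Agreement survives. Clause 7 is among the inoperative provisions, so the answer is no.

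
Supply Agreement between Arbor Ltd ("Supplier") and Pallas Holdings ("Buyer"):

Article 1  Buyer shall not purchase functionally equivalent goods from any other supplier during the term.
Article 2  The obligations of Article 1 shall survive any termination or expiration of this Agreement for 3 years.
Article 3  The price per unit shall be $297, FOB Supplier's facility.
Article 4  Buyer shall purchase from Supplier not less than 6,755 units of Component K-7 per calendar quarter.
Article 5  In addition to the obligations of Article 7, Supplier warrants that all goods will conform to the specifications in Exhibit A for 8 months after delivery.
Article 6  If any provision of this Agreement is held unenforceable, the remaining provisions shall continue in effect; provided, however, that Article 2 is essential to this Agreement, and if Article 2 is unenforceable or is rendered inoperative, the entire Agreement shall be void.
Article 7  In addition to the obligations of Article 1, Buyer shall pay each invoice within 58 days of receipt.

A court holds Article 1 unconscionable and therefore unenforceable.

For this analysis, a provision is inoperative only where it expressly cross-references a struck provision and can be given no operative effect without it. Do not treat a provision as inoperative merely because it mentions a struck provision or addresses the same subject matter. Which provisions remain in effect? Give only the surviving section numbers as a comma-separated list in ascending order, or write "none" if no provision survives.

Article 1 is struck. Article 2 merely fixes the survival period for Article 1; with Article 1 gone it has nothing to operate on and falls away. Article 6 makes Article 2 an essential term, and Article 2 has been rendered inoperative by the cascade; under Article 6, the entire Agreement is therefore void. No provision of the Agreement survives.

none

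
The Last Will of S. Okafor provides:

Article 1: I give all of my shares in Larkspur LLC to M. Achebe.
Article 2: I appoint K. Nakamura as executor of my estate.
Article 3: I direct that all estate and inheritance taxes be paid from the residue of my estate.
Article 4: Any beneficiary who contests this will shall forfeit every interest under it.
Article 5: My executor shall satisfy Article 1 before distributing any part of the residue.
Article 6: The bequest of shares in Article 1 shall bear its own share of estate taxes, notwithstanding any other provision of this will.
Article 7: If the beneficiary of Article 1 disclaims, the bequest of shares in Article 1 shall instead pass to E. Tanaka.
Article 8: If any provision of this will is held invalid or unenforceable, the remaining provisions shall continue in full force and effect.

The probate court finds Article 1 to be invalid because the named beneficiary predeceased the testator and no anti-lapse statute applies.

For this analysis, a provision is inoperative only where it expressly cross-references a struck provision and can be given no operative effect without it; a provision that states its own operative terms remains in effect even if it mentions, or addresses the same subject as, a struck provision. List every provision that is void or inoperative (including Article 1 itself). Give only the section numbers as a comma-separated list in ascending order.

Article 1 is struck. Article 5 merely fixes the priority direction for Article 1; with Article 1 gone it has nothing to operate on and falls away. The only function of Article 6 is the tax charge on Article 1, so it cannot stand once Article 1 is removed. The only function of Article 7 is the alternative disposition for Article 1, so it cannot stand once Article 1 is removed. Under the severability clause in Article 8, the remaining provisions continue in force. The provisions still in force are Article 2, Article 3, Article 4, and Article 8.

1, 5, 6, 7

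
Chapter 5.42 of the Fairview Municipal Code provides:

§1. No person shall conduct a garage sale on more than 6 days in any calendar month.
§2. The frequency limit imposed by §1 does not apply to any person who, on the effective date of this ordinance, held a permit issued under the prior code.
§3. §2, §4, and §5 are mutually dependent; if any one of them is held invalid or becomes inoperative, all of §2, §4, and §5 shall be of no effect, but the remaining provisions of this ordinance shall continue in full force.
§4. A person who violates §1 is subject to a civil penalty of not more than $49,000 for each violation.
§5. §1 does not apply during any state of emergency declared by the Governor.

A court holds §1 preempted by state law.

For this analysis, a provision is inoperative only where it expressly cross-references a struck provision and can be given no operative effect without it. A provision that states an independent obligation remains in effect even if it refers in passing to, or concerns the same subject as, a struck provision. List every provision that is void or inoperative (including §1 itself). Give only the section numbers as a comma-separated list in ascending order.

1, 2, 4, 5

§1 is struck. §2 has no operative effect of its own apart from §1 and is therefore inoperative. The only function of §4 is the civil penalty for violating §1, so it cannot stand once §1 is removed. §5 has no operative effect of its own apart from §1 and is therefore inoperative. §3 declares §2, §4, and §5 mutually dependent; since one of them has fallen, all of them are of no effect. The remainder continues in force under §3. Only §3 remains in effect.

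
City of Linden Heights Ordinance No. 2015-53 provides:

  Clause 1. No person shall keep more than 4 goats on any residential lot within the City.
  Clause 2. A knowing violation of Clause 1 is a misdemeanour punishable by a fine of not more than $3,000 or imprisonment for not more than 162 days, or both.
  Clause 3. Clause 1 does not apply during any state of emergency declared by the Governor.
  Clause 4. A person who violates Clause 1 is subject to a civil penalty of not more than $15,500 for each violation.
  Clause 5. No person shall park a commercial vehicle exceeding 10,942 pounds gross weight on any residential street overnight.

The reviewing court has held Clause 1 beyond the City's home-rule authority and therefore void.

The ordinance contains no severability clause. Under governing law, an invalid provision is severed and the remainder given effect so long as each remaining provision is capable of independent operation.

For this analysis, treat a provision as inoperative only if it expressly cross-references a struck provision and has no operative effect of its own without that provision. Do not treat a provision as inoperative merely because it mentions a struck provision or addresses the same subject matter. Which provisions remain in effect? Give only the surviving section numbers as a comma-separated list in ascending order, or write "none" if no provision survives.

Clause 1 is struck. The only function of Clause 2 is the criminal penalty for violating Clause 1, so it cannot stand once Clause 1 is removed. Clause 3 has no operative effect of its own apart from Clause 1 and is therefore inoperative. Clause 4 merely fixes the civil penalty for violating Clause 1; with Clause 1 gone it has nothing to operate on and falls away. Under the stated default rule, only provisions that cannot operate independently fall away; the rest are enforced. Only Clause 5 remains in effect.

5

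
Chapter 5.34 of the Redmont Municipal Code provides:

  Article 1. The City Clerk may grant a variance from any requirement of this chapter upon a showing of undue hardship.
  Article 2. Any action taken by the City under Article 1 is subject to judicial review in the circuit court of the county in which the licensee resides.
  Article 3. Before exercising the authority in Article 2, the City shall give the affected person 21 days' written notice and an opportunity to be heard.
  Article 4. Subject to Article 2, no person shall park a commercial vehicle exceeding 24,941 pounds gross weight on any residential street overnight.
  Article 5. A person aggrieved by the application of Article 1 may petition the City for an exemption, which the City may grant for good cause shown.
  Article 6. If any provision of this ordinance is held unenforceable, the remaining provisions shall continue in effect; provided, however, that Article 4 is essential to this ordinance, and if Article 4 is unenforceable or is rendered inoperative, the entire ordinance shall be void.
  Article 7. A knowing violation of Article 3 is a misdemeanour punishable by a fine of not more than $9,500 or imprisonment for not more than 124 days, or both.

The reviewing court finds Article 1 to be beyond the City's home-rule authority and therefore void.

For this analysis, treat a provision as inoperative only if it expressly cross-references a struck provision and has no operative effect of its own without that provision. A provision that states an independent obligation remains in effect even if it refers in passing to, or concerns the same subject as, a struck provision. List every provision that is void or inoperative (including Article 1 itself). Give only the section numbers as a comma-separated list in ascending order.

Article 1 is struck. Article 2 operates only by reference to Article 1, so it falls with Article 1. Article 5 operates only by reference to Article 1, so it falls with Article 1. The only function of Article 3 is the notice-and-hearing requirement for Article 2, so it cannot stand once Article 2 is removed. Article 7 has no operative effect of its own apart from Article 3 and is therefore inoperative. Although Article 4 refers to Article 2, its operative terms do not depend on Article 2, so it remains in effect. Article 6 makes Article 4 an essential term, but Article 4 is unaffected, so the severability proviso in Article 6 preserves the remaining provisions. Article 4 and Article 6 remain in effect.

1, 2, 3, 5, 7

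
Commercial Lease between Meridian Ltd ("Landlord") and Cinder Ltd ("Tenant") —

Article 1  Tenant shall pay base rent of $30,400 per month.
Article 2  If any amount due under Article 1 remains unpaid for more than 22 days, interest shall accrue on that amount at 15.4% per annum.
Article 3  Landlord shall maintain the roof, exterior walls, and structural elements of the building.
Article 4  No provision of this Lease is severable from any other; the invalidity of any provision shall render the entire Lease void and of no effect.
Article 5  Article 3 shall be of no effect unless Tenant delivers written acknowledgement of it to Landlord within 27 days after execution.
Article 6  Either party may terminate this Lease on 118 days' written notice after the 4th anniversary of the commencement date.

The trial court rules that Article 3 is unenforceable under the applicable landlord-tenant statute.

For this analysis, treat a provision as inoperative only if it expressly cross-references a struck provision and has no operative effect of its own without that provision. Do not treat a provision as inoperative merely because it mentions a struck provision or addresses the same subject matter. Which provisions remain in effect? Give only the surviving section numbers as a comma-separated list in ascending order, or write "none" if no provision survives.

none

Article 3 is struck. Article 5 operates only by reference to Article 3, so it falls with Article 3. Article 4 provides that the Lease is not severable, so the invalidity of any one provision voids the entire Lease. No provision of the Lease survives.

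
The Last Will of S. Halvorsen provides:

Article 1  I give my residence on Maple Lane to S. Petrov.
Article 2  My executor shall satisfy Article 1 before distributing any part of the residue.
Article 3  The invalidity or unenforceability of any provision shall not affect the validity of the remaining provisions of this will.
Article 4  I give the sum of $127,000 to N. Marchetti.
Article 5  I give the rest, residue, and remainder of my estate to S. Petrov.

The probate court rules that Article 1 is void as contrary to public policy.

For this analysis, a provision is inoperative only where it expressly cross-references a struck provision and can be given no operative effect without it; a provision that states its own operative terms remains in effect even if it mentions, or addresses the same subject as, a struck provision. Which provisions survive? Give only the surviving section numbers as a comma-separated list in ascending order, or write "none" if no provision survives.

Article 1 is struck. Article 2 operates only by reference to Article 1, so it falls with Article 1. Article 3 is a severability clause and preserves every provision that can still be given independent effect. Article 3, Article 4, and Article 5 remain in effect.

3, 4, 5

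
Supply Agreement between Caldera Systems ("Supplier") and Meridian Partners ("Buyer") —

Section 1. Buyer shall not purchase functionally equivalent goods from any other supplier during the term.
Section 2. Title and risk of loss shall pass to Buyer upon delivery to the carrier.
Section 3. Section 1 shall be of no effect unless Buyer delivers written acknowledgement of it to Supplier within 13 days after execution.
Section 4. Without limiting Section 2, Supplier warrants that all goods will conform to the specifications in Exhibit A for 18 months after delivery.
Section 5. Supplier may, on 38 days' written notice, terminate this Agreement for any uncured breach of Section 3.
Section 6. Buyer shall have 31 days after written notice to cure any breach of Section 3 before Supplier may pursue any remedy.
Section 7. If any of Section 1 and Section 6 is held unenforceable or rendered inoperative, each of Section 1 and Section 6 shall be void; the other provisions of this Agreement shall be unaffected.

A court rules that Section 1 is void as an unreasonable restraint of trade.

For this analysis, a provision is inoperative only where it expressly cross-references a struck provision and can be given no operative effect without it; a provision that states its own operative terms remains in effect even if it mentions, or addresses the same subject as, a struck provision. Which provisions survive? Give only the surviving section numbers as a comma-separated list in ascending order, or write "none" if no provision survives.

2, 4, 7

Section 1 is struck. Section 3 has no operative effect of its own apart from Section 1 and is therefore inoperative. The only function of Section 5 is the termination right for breach of Section 3, so it cannot stand once Section 3 is removed. Section 6 merely fixes the cure period for breach of Section 3; with Section 3 gone it has nothing to operate on and falls away. Section 7 declares Section 1 and Section 6 mutually dependent; since one of them has fallen, all of them are of no effect. The remainder continues in force under Section 7. Section 2, Section 4, and Section 7 remain in effect.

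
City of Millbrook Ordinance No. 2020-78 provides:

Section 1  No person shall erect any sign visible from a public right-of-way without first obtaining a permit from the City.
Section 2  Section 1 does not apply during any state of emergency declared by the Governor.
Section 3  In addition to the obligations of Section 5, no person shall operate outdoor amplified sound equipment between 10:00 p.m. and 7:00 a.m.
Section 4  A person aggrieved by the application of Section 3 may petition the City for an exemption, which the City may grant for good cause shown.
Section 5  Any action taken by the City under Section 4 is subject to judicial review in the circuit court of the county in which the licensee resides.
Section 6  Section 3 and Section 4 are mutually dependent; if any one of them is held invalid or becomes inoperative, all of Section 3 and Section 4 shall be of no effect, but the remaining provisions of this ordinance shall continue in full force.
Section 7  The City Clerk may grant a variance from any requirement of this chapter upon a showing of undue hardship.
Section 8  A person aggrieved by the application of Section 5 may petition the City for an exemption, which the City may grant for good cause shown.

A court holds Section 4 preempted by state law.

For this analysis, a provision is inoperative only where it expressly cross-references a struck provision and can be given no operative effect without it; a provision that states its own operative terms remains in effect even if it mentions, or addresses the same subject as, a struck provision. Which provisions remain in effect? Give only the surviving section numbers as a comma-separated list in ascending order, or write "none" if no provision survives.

1, 2, 6, 7

Section 4 is struck. Section 5 has no operative effect of its own apart from Section 4 and is therefore inoperative. Section 8 has no operative effect of its own apart from Section 5 and is therefore inoperative. Section 6 declares Section 3 and Section 4 mutually dependent; since one of them has fallen, all of them are of no effect. That brings down Section 3 as well. The remainder continues in force under Section 6. Section 1, Section 2, Section 6, and Section 7 remain in effect.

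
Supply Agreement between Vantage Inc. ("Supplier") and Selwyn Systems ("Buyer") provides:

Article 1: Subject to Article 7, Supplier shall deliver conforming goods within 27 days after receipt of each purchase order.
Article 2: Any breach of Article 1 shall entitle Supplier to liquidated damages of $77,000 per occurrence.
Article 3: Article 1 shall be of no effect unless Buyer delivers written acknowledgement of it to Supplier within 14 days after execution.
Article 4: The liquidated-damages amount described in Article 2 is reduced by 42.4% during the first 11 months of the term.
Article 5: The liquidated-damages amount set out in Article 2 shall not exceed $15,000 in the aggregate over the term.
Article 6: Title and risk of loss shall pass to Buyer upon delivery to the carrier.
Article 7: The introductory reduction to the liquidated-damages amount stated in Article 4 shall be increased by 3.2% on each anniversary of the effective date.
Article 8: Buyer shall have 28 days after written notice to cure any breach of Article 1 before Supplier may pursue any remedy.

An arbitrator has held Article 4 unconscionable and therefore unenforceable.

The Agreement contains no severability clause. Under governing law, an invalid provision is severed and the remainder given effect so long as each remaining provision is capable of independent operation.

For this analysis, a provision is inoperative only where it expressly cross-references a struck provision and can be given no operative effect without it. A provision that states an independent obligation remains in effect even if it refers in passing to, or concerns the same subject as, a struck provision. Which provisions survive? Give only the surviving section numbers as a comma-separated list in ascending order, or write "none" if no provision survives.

1, 2, 3, 5, 6, 8

Article 4 is struck. Article 7 does nothing except set the escalation of the introductory reduction to the liquidated-damages amount by reference to Article 4; with Article 4 gone it has no independent effect and is inoperative. Article 1 mentions Article 7 but its own obligation stands independently of Article 7, so Article 1 is not affected. With no severability clause, the stated default rule severs what cannot stand and enforces each remaining provision that can operate on its own. The provisions still in force are Article 1, Article 2, Article 3, Article 5, Article 6, and Article 8.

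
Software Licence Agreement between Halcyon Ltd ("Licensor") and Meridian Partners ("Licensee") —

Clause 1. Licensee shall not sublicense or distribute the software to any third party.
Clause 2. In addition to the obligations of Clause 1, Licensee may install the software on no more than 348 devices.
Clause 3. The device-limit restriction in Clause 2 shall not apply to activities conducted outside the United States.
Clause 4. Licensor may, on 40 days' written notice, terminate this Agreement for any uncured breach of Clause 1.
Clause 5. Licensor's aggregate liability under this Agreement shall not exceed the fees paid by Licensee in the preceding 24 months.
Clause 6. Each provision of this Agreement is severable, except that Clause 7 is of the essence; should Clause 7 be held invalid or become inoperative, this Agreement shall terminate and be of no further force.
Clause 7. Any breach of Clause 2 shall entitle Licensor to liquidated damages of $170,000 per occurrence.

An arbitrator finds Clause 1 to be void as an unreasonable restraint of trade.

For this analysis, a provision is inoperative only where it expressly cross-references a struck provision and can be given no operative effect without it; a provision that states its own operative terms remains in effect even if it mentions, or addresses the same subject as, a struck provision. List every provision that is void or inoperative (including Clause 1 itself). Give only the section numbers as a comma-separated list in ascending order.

1, 4

Clause 1 is struck. The only function of Clause 4 is the termination right for breach of Clause 1, so it cannot stand once Clause 1 is removed. Clause 2 mentions Clause 1 but its own obligation stands independently of Clause 1, so Clause 2 is not affected. Clause 6 makes Clause 7 an essential term, but Clause 7 is unaffected, so the severability proviso in Clause 6 preserves the remaining provisions. The provisions still in force are Clause 2, Clause 3, Clause 5, Clause 6, and Clause 7.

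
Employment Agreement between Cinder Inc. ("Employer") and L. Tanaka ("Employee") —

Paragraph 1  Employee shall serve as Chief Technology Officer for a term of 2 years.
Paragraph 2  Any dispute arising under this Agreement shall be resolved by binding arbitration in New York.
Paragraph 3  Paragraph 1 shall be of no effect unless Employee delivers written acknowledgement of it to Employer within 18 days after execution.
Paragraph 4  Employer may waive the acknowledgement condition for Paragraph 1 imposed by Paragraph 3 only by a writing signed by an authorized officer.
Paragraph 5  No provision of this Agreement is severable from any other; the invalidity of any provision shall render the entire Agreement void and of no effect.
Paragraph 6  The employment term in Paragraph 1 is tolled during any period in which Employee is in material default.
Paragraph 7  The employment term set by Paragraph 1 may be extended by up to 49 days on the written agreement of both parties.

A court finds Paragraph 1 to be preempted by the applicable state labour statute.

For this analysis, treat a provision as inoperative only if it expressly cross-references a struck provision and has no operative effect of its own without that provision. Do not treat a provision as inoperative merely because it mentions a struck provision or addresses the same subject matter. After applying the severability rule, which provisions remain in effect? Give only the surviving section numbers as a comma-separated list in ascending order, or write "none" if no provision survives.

none

Paragraph 1 is struck. Paragraph 3 merely fixes the acknowledgement condition for Paragraph 1; with Paragraph 1 gone it has nothing to operate on and falls away. Paragraph 6 has no operative effect of its own apart from Paragraph 1 and is therefore inoperative. Paragraph 7 does nothing except set the extension of the employment term by reference to Paragraph 1; with Paragraph 1 gone it has no independent effect and is inoperative. The only function of Paragraph 4 is the waiver condition for Paragraph 3, so it cannot stand once Paragraph 3 is removed. Paragraph 5 provides that the Agreement is not severable, so the invalidity of any one provision voids the entire Agreement. No provision of the Agreement survives.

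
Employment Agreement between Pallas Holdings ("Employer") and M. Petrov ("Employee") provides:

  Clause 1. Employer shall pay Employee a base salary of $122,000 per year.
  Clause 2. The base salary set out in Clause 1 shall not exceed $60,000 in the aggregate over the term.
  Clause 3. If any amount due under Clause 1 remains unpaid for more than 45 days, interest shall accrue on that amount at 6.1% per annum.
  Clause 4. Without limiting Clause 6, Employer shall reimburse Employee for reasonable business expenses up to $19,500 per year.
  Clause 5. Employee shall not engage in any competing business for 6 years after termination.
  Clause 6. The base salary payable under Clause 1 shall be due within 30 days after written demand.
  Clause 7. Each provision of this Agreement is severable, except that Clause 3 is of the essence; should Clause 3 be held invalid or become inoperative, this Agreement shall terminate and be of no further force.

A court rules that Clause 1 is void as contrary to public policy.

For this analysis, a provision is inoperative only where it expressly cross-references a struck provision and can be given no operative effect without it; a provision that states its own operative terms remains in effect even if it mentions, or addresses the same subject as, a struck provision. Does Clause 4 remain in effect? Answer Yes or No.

No

Clause 1 is struck. Clause 2 operates only by reference to Clause 1, so it falls with Clause 1. The whole of Clause 3 is the default interest on the base salary, defined by reference to Clause 1, so Clause 3 cannot stand once Clause 1 is removed. The whole of Clause 6 is the payment deadline for the base salary, defined by reference to Clause 1, so Clause 6 cannot stand once Clause 1 is removed. Clause 7 makes Clause 3 an essential term, and Clause 3 has been rendered inoperative by the cascade; under Clause 7, the entire Agreement is therefore void. No provision of the Agreement survives. Clause 4 is among the inoperative provisions, so the answer is no.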